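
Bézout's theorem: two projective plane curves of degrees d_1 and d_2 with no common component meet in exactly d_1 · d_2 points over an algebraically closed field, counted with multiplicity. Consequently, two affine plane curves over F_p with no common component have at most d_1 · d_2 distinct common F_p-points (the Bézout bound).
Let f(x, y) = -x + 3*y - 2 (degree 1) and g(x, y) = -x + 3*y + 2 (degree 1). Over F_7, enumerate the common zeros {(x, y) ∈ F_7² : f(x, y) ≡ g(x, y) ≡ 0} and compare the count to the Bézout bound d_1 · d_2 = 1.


Common zeros: ∅; count = 0; Bézout bound = 1.

deg(f) = 1, deg(g) = 1, so Bézout bound = 1.
Scan x ∈ F_7. For each x, list the y ∈ F_7 with f(x, y) ≡ 0 and those with g(x, y) ≡ 0 (mod 7); the common zeros in that column are the intersection.
  x = 0: f ≡ 0 at y ∈ {3}; g ≡ 0 at y ∈ {4}; common: ∅.
  x = 1: f ≡ 0 at y ∈ {1}; g ≡ 0 at y ∈ {2}; common: ∅.
  x = 2: f ≡ 0 at y ∈ {6}; g ≡ 0 at y ∈ {0}; common: ∅.
  x = 3: f ≡ 0 at y ∈ {4}; g ≡ 0 at y ∈ {5}; common: ∅.
  x = 4: f ≡ 0 at y ∈ {2}; g ≡ 0 at y ∈ {3}; common: ∅.
  x = 5: f ≡ 0 at y ∈ {0}; g ≡ 0 at y ∈ {1}; common: ∅.
  x = 6: f ≡ 0 at y ∈ {5}; g ≡ 0 at y ∈ {6}; common: ∅.
Collecting: common zeros = ∅, so the count is 0.
Comparison with the Bézout bound: 0 ≤ 1 = deg(f)·deg(g), as expected for curves with no common component (the affine F_7-count falls short of the bound because intersections may lie at infinity, over extension fields, or carry multiplicity).


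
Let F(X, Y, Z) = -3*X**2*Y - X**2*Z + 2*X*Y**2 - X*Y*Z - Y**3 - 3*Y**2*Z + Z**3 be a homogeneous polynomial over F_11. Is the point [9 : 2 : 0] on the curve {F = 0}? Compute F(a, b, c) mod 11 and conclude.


F(9,2,0) ≡ 7 (mod 11); P is NOT on the curve.

Evaluate F(9, 2, 0) term-by-term (mod 11).
  -3*X**2*Y ↦ -3·81·2·1 = -486
  -X**2*Z ↦ -1·81·1·0 = 0
  2*X*Y**2 ↦ 2·9·4·1 = 72
  -X*Y*Z ↦ -1·9·2·0 = 0
  -Y**3 ↦ -1·1·8·1 = -8
  -3*Y**2*Z ↦ -3·1·4·0 = 0
  Z**3 ↦ 1·1·1·0 = 0
Sum: F(9, 2, 0) = (-486) + (0) + (72) + (0) + (-8) + (0) + (0) = -422.
Reducing mod 11: -422 ≡ 7 (mod 11).
Since F(a, b, c) ≡ 7 ≠ 0 (mod 11), P does NOT lie on the curve.


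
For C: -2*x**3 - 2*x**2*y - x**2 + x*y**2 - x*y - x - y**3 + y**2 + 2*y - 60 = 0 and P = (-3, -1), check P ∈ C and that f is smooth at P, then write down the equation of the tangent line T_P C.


Tangent line at P: -59*x - 12*y - 189 = 0.

Step 1: f(-3, -1) = 0, so P lies on C.
Step 2: partial derivatives
  f_x(x, y) = -6*x**2 - 4*x*y - 2*x + y**2 - y - 1, f_y(x, y) = -2*x**2 + 2*x*y - x - 3*y**2 + 2*y + 2.
  f_x(P) = -59, f_y(P) = -12 (gradient nonzero, so P is smooth).
Step 3: tangent line at P: -59·(x − -3) + -12·(y − -1) = 0.
Expanding: -59*x - 12*y - 189 = 0.


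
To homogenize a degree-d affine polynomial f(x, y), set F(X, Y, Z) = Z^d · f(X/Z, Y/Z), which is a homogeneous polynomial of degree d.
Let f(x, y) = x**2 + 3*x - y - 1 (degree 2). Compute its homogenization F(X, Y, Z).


F(X, Y, Z) = X**2 + 3*X*Z - Y*Z - Z**2

deg(f) = 2.
Substitute x = X/Z, y = Y/Z into f, then multiply by Z^2.
  monomial 1·x^2·y^0 ↦ 1·X^2·Y^0·Z^0.
  monomial 3·x^1·y^0 ↦ 3·X^1·Y^0·Z^1.
  monomial -1·x^0·y^1 ↦ -1·X^0·Y^1·Z^1.
  monomial -1·x^0·y^0 ↦ -1·X^0·Y^0·Z^2.
Collecting: F(X, Y, Z) = X**2 + 3*X*Z - Y*Z - Z**2.


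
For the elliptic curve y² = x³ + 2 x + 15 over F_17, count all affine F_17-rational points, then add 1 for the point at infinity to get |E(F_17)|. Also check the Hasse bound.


Affine points = {(0, 7), (0, 10), (1, 1), (1, 16), (4, 6), (4, 11), (7, 7), (7, 10), (8, 4), (8, 13), (10, 7), (10, 10), (11, 5), (11, 12), (12, 4), (12, 13), (14, 4), (14, 13)}; affine count = 18; |E(F_17)| = 19.

Discriminant check: Δ ∝ 4a³ + 27b² = 4·2³ + 27·15² = 4·8 + 27·225 ≡ 4 (mod 17). Nonzero ⇒ E is nonsingular.
For each x ∈ F_17, compute rhs = x³ + 2·x + 15 mod 17, then count y ∈ F_17 with y² ≡ rhs.
  x = 0: rhs = 15, matching y values: 7, 10 (2 points).
  x = 1: rhs = 1, matching y values: 1, 16 (2 points).
  x = 2: rhs = 10, matching y values: none (0 points).
  x = 3: rhs = 14, matching y values: none (0 points).
  x = 4: rhs = 2, matching y values: 6, 11 (2 points).
  x = 5: rhs = 14, matching y values: none (0 points).
  x = 6: rhs = 5, matching y values: none (0 points).
  x = 7: rhs = 15, matching y values: 7, 10 (2 points).
  x = 8: rhs = 16, matching y values: 4, 13 (2 points).
  x = 9: rhs = 14, matching y values: none (0 points).
  x = 10: rhs = 15, matching y values: 7, 10 (2 points).
  x = 11: rhs = 8, matching y values: 5, 12 (2 points).
  x = 12: rhs = 16, matching y values: 4, 13 (2 points).
  x = 13: rhs = 11, matching y values: none (0 points).
  x = 14: rhs = 16, matching y values: 4, 13 (2 points).
  x = 15: rhs = 3, matching y values: none (0 points).
  x = 16: rhs = 12, matching y values: none (0 points).
Total affine count: 18.
Full point count |E(F_17)| = 18 + 1 = 19.
Hasse bound: |19 − (17+1)| = |1| = 1 ≤ 2√17 ≈ 8.2462 ✓.


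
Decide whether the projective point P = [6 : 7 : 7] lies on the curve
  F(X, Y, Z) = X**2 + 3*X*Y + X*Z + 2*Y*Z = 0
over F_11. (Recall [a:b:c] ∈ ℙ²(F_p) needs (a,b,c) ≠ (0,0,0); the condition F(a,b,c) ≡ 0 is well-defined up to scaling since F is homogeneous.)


F(6,7,7) ≡ 5 (mod 11); P is NOT on the curve.

Evaluate F(6, 7, 7) term-by-term (mod 11).
  X**2 ↦ 1·36·1·1 = 36
  3*X*Y ↦ 3·6·7·1 = 126
  X*Z ↦ 1·6·1·7 = 42
  2*Y*Z ↦ 2·1·7·7 = 98
Sum: F(6, 7, 7) = (36) + (126) + (42) + (98) = 302.
Reducing mod 11: 302 ≡ 5 (mod 11).
Since F(a, b, c) ≡ 5 ≠ 0 (mod 11), P does NOT lie on the curve.


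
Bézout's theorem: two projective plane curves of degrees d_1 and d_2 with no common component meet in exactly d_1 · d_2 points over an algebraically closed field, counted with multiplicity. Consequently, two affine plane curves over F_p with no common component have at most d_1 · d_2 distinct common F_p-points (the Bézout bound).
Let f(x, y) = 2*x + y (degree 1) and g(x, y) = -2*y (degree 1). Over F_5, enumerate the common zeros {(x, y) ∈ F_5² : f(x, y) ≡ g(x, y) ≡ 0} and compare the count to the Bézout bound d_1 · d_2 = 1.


Common zeros: {(0, 0)}; count = 1; Bézout bound = 1.

deg(f) = 1, deg(g) = 1, so Bézout bound = 1.
Scan x ∈ F_5. For each x, list the y ∈ F_5 with f(x, y) ≡ 0 and those with g(x, y) ≡ 0 (mod 5); the common zeros in that column are the intersection.
  x = 0: f ≡ 0 at y ∈ {0}; g ≡ 0 at y ∈ {0}; common: {0}.
  x = 1: f ≡ 0 at y ∈ {3}; g ≡ 0 at y ∈ {0}; common: ∅.
  x = 2: f ≡ 0 at y ∈ {1}; g ≡ 0 at y ∈ {0}; common: ∅.
  x = 3: f ≡ 0 at y ∈ {4}; g ≡ 0 at y ∈ {0}; common: ∅.
  x = 4: f ≡ 0 at y ∈ {2}; g ≡ 0 at y ∈ {0}; common: ∅.
Collecting: common zeros = {(0, 0)}, so the count is 1.
Comparison with the Bézout bound: 1 ≤ 1 = deg(f)·deg(g), as expected for curves with no common component (the bound is attained).


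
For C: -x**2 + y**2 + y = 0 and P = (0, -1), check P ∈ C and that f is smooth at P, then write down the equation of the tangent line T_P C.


Tangent line at P: -y - 1 = 0.

Step 1: f(0, -1) = 0, so P lies on C.
Step 2: partial derivatives
  f_x(x, y) = -2*x, f_y(x, y) = 2*y + 1.
  f_x(P) = 0, f_y(P) = -1 (gradient nonzero, so P is smooth).
Step 3: tangent line at P: 0·(x − 0) + -1·(y − -1) = 0.
Expanding: -y - 1 = 0.


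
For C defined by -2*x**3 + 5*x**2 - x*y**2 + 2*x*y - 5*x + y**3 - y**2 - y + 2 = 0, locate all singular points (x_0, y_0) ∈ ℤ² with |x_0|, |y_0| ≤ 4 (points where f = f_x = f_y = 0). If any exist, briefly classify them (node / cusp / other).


Singular points: {(1, 1)}; classification: node.

Compute partial derivatives:
  f_x = -6*x**2 + 10*x - y**2 + 2*y - 5.
  f_y = -2*x*y + 2*x + 3*y**2 - 2*y - 1.
Scan x_0 ∈ {−4, ..., 4}. For each x_0, f_y(x_0, y) is a polynomial in y; find its integer roots y ∈ {−4, ..., 4}, then test f_x and f at those candidates.
  x = -4: f_y(-4, y) = 3*y**2 + 6*y - 9; vanishes at y ∈ {-3, 1}. (-4, -3): f_x = -156 ≠ 0; (-4, 1): f_x = -140 ≠ 0.
  x = -3: f_y(-3, y) = 3*y**2 + 4*y - 7; vanishes at y ∈ {1}. (-3, 1): f_x = -88 ≠ 0.
  x = -2: f_y(-2, y) = 3*y**2 + 2*y - 5; vanishes at y ∈ {1}. (-2, 1): f_x = -48 ≠ 0.
  x = -1: f_y(-1, y) = 3*y**2 - 3; vanishes at y ∈ {-1, 1}. (-1, -1): f_x = -24 ≠ 0; (-1, 1): f_x = -20 ≠ 0.
  x = 0: f_y(0, y) = 3*y**2 - 2*y - 1; vanishes at y ∈ {1}. (0, 1): f_x = -4 ≠ 0.
  x = 1: f_y(1, y) = 3*y**2 - 4*y + 1; vanishes at y ∈ {1}. (1, 1): f_x = 0, f = 0 — SINGULAR.
  x = 2: f_y(2, y) = 3*y**2 - 6*y + 3; vanishes at y ∈ {1}. (2, 1): f_x = -8 ≠ 0.
  x = 3: f_y(3, y) = 3*y**2 - 8*y + 5; vanishes at y ∈ {1}. (3, 1): f_x = -28 ≠ 0.
  x = 4: f_y(4, y) = 3*y**2 - 10*y + 7; vanishes at y ∈ {1}. (4, 1): f_x = -60 ≠ 0.
Only singular point on the grid: (1, 1).
Classify: substitute x = 1 + u, y = 1 + v and expand: f = -2*u**3 - u**2 - u*v**2 + v**3 + v**2.
No constant or linear terms (consistent with a singular point). Quadratic part: -u**2 + v**2. Cubic part: -2*u**3 - u*v**2 + v**3.
The quadratic part v**2 - u**2 = (v − u)(v + u) splits into two distinct linear factors, so there are two distinct tangent lines y − 1 = ±(x − 1) — this is a node (ordinary double point).
Classification: node.


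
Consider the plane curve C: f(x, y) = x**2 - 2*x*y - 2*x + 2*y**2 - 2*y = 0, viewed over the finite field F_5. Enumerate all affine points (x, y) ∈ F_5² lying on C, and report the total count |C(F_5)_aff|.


Affine F_5-points: {(0, 0), (0, 1), (1, 3), (1, 4), (2, 0), (2, 3), (3, 2), (4, 1), (4, 4)}; count = 9.

For each of the 25 pairs (x, y) ∈ F_5², evaluate f(x, y) mod 5. Record the zeros.
  x = 0: [0↦0, 1↦0, 2↦4, 3↦2, 4↦4]  zeros at y ∈ {0, 1}
  x = 1: [0↦4, 1↦2, 2↦4, 3↦0, 4↦0]  zeros at y ∈ {3, 4}
  x = 2: [0↦0, 1↦1, 2↦1, 3↦0, 4↦3]  zeros at y ∈ {0, 3}
  x = 3: [0↦3, 1↦2, 2↦0, 3↦2, 4↦3]  zeros at y ∈ {2}
  x = 4: [0↦3, 1↦0, 2↦1, 3↦1, 4↦0]  zeros at y ∈ {1, 4}
Collecting zeros: affine points = {(0, 0), (0, 1), (1, 3), (1, 4), (2, 0), (2, 3), (3, 2), (4, 1), (4, 4)}.
Total count |C(F_5)_aff| = 9.


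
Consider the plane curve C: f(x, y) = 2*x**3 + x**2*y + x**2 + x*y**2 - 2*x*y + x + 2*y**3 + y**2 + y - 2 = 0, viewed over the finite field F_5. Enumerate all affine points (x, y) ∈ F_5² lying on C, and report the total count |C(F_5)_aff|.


Affine F_5-points: {(0, 2), (2, 0), (2, 2), (2, 4), (4, 2), (4, 4)}; count = 6.

For each of the 25 pairs (x, y) ∈ F_5², evaluate f(x, y) mod 5. Record the zeros.
  x = 0: [0↦3, 1↦2, 2↦0, 3↦4, 4↦1]  zeros at y ∈ {2}
  x = 1: [0↦2, 1↦1, 2↦1, 3↦4, 4↦2]  zeros at y ∈ ∅
  x = 2: [0↦0, 1↦1, 2↦0, 3↦4, 4↦0]  zeros at y ∈ {0, 2, 4}
  x = 3: [0↦4, 1↦4, 2↦4, 3↦1, 4↦2]  zeros at y ∈ ∅
  x = 4: [0↦1, 1↦2, 2↦0, 3↦2, 4↦0]  zeros at y ∈ {2, 4}
Collecting zeros: affine points = {(0, 2), (2, 0), (2, 2), (2, 4), (4, 2), (4, 4)}.
Total count |C(F_5)_aff| = 6.


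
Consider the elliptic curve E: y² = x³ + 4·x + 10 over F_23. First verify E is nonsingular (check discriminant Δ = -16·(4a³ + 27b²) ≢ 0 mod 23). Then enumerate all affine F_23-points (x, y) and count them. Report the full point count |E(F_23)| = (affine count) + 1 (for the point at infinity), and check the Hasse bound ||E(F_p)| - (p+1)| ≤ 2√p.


Affine points = {(2, 7), (2, 16), (3, 7), (3, 16), (7, 6), (7, 17), (8, 5), (8, 18), (9, 4), (9, 19), (14, 2), (14, 21), (15, 8), (15, 15), (17, 0), (18, 7), (18, 16)}; affine count = 17; |E(F_23)| = 18.

Discriminant check: Δ ∝ 4a³ + 27b² = 4·4³ + 27·10² = 4·64 + 27·100 ≡ 12 (mod 23). Nonzero ⇒ E is nonsingular.
For each x ∈ F_23, compute rhs = x³ + 4·x + 10 mod 23, then count y ∈ F_23 with y² ≡ rhs.
  x = 0: rhs = 10, matching y values: none (0 points).
  x = 1: rhs = 15, matching y values: none (0 points).
  x = 2: rhs = 3, matching y values: 7, 16 (2 points).
  x = 3: rhs = 3, matching y values: 7, 16 (2 points).
  x = 4: rhs = 21, matching y values: none (0 points).
  x = 5: rhs = 17, matching y values: none (0 points).
  x = 6: rhs = 20, matching y values: none (0 points).
  x = 7: rhs = 13, matching y values: 6, 17 (2 points).
  x = 8: rhs = 2, matching y values: 5, 18 (2 points).
  x = 9: rhs = 16, matching y values: 4, 19 (2 points).
  x = 10: rhs = 15, matching y values: none (0 points).
  x = 11: rhs = 5, matching y values: none (0 points).
  x = 12: rhs = 15, matching y values: none (0 points).
  x = 13: rhs = 5, matching y values: none (0 points).
  x = 14: rhs = 4, matching y values: 2, 21 (2 points).
  x = 15: rhs = 18, matching y values: 8, 15 (2 points).
  x = 16: rhs = 7, matching y values: none (0 points).
  x = 17: rhs = 0, matching y values: 0 (1 points).
  x = 18: rhs = 3, matching y values: 7, 16 (2 points).
  x = 19: rhs = 22, matching y values: none (0 points).
  x = 20: rhs = 17, matching y values: none (0 points).
  x = 21: rhs = 17, matching y values: none (0 points).
  x = 22: rhs = 5, matching y values: none (0 points).
Total affine count: 17.
Full point count |E(F_23)| = 17 + 1 = 18.
Hasse bound: |18 − (23+1)| = |-6| = 6 ≤ 2√23 ≈ 9.5917 ✓.


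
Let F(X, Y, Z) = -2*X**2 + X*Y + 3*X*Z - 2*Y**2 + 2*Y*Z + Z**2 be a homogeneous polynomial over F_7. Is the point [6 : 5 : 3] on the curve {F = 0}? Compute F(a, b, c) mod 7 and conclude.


F(6,5,3) ≡ 1 (mod 7); P is NOT on the curve.

Evaluate F(6, 5, 3) term-by-term (mod 7).
  -2*X**2 ↦ -2·36·1·1 = -72
  X*Y ↦ 1·6·5·1 = 30
  3*X*Z ↦ 3·6·1·3 = 54
  -2*Y**2 ↦ -2·1·25·1 = -50
  2*Y*Z ↦ 2·1·5·3 = 30
  Z**2 ↦ 1·1·1·9 = 9
Sum: F(6, 5, 3) = (-72) + (30) + (54) + (-50) + (30) + (9) = 1.
Reducing mod 7: 1 ≡ 1 (mod 7).
Since F(a, b, c) ≡ 1 ≠ 0 (mod 7), P does NOT lie on the curve.


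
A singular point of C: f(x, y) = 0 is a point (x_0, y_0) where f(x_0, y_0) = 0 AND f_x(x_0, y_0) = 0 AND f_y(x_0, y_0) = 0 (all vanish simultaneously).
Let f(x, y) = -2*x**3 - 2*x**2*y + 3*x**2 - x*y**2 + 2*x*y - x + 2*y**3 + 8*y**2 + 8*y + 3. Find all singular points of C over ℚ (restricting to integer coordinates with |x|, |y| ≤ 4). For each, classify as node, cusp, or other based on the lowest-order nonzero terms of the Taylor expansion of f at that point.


Singular points: {(1, -1)}; classification: node.

Compute partial derivatives:
  f_x = -6*x**2 - 4*x*y + 6*x - y**2 + 2*y - 1.
  f_y = -2*x**2 - 2*x*y + 2*x + 6*y**2 + 16*y + 8.
Scan x_0 ∈ {−4, ..., 4}. For each x_0, f_y(x_0, y) is a polynomial in y; find its integer roots y ∈ {−4, ..., 4}, then test f_x and f at those candidates.
  x = -4: f_y(-4, y) = 6*y**2 + 24*y - 32; no integer root y with |y| ≤ 4.
  x = -3: f_y(-3, y) = 6*y**2 + 22*y - 16; no integer root y with |y| ≤ 4.
  x = -2: f_y(-2, y) = 6*y**2 + 20*y - 4; no integer root y with |y| ≤ 4.
  x = -1: f_y(-1, y) = 6*y**2 + 18*y + 4; no integer root y with |y| ≤ 4.
  x = 0: f_y(0, y) = 6*y**2 + 16*y + 8; vanishes at y ∈ {-2}. (0, -2): f_x = -9 ≠ 0.
  x = 1: f_y(1, y) = 6*y**2 + 14*y + 8; vanishes at y ∈ {-1}. (1, -1): f_x = 0, f = 0 — SINGULAR.
  x = 2: f_y(2, y) = 6*y**2 + 12*y + 4; no integer root y with |y| ≤ 4.
  x = 3: f_y(3, y) = 6*y**2 + 10*y - 4; vanishes at y ∈ {-2}. (3, -2): f_x = -21 ≠ 0.
  x = 4: f_y(4, y) = 6*y**2 + 8*y - 16; no integer root y with |y| ≤ 4.
Only singular point on the grid: (1, -1).
Classify: substitute x = 1 + u, y = -1 + v and expand: f = -2*u**3 - 2*u**2*v - u**2 - u*v**2 + 2*v**3 + v**2.
No constant or linear terms (consistent with a singular point). Quadratic part: -u**2 + v**2. Cubic part: -2*u**3 - 2*u**2*v - u*v**2 + 2*v**3.
The quadratic part v**2 - u**2 = (v − u)(v + u) splits into two distinct linear factors, so there are two distinct tangent lines y − -1 = ±(x − 1) — this is a node (ordinary double point).
Classification: node.


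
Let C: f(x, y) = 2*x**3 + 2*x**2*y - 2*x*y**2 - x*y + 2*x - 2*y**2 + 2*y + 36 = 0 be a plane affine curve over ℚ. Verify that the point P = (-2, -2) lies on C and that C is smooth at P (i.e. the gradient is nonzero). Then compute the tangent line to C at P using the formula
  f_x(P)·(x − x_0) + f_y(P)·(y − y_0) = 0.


Tangent line at P: 36*x + 4*y + 80 = 0.

Step 1: f(-2, -2) = 0, so P lies on C.
Step 2: partial derivatives
  f_x(x, y) = 6*x**2 + 4*x*y - 2*y**2 - y + 2, f_y(x, y) = 2*x**2 - 4*x*y - x - 4*y + 2.
  f_x(P) = 36, f_y(P) = 4 (gradient nonzero, so P is smooth).
Step 3: tangent line at P: 36·(x − -2) + 4·(y − -2) = 0.
Expanding: 36*x + 4*y + 80 = 0.


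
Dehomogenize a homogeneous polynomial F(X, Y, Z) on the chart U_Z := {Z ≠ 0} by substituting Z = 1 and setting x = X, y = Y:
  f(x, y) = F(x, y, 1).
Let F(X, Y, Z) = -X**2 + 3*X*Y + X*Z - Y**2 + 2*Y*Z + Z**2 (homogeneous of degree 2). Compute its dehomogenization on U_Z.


f(x, y) = -x**2 + 3*x*y + x - y**2 + 2*y + 1

On U_Z we set Z = 1. Each monomial c·X^i·Y^j·Z^k in F becomes c·x^i·y^j·1^k = c·x^i·y^j.
Substituting Z = 1: F(X, Y, 1) = -x**2 + 3*x*y + x - y**2 + 2*y + 1.
Note: deg(f) ≤ deg(F) = 2; strict inequality happens when F is divisible by Z (lost terms).


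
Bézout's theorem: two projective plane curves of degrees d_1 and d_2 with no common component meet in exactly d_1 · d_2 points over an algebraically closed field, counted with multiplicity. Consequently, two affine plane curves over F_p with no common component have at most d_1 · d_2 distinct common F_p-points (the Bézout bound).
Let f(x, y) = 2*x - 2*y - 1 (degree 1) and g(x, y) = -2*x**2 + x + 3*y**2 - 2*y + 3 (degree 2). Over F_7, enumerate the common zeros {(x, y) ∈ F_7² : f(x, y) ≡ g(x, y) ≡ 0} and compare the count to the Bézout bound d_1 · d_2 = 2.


Common zeros: {(1, 4), (3, 6)}; count = 2; Bézout bound = 2.

deg(f) = 1, deg(g) = 2, so Bézout bound = 2.
Scan x ∈ F_7. For each x, list the y ∈ F_7 with f(x, y) ≡ 0 and those with g(x, y) ≡ 0 (mod 7); the common zeros in that column are the intersection.
  x = 0: f ≡ 0 at y ∈ {3}; g ≡ 0 at y ∈ ∅; common: ∅.
  x = 1: f ≡ 0 at y ∈ {4}; g ≡ 0 at y ∈ {4, 6}; common: {4}.
  x = 2: f ≡ 0 at y ∈ {5}; g ≡ 0 at y ∈ ∅; common: ∅.
  x = 3: f ≡ 0 at y ∈ {6}; g ≡ 0 at y ∈ {4, 6}; common: {6}.
  x = 4: f ≡ 0 at y ∈ {0}; g ≡ 0 at y ∈ ∅; common: ∅.
  x = 5: f ≡ 0 at y ∈ {1}; g ≡ 0 at y ∈ {0, 3}; common: ∅.
  x = 6: f ≡ 0 at y ∈ {2}; g ≡ 0 at y ∈ {0, 3}; common: ∅.
Collecting: common zeros = {(1, 4), (3, 6)}, so the count is 2.
Comparison with the Bézout bound: 2 ≤ 2 = deg(f)·deg(g), as expected for curves with no common component (the bound is attained).


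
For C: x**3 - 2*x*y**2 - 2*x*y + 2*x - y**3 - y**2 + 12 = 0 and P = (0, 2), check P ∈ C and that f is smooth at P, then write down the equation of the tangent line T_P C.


Tangent line at P: -10*x - 16*y + 32 = 0.

Step 1: f(0, 2) = 0, so P lies on C.
Step 2: partial derivatives
  f_x(x, y) = 3*x**2 - 2*y**2 - 2*y + 2, f_y(x, y) = -4*x*y - 2*x - 3*y**2 - 2*y.
  f_x(P) = -10, f_y(P) = -16 (gradient nonzero, so P is smooth).
Step 3: tangent line at P: -10·(x − 0) + -16·(y − 2) = 0.
Expanding: -10*x - 16*y + 32 = 0.


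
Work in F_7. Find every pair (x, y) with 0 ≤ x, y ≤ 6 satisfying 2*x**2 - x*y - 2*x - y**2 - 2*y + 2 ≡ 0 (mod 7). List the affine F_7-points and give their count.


Affine F_7-points: {(3, 0), (3, 2), (4, 4), (5, 0), (6, 2), (6, 4)}; count = 6.

For each of the 49 pairs (x, y) ∈ F_7², evaluate f(x, y) mod 7. Record the zeros.
  x = 0: [0↦2, 1↦6, 2↦1, 3↦1, 4↦6, 5↦2, 6↦3]  zeros at y ∈ ∅
  x = 1: [0↦2, 1↦5, 2↦6, 3↦5, 4↦2, 5↦4, 6↦4]  zeros at y ∈ ∅
  x = 2: [0↦6, 1↦1, 2↦1, 3↦6, 4↦2, 5↦3, 6↦2]  zeros at y ∈ ∅
  x = 3: [0↦0, 1↦1, 2↦0, 3↦4, 4↦6, 5↦6, 6↦4]  zeros at y ∈ {0, 2}
  x = 4: [0↦5, 1↦5, 2↦3, 3↦6, 4↦0, 5↦6, 6↦3]  zeros at y ∈ {4}
  x = 5: [0↦0, 1↦6, 2↦3, 3↦5, 4↦5, 5↦3, 6↦6]  zeros at y ∈ {0}
  x = 6: [0↦6, 1↦4, 2↦0, 3↦1, 4↦0, 5↦4, 6↦6]  zeros at y ∈ {2, 4}
Collecting zeros: affine points = {(3, 0), (3, 2), (4, 4), (5, 0), (6, 2), (6, 4)}.
Total count |C(F_7)_aff| = 6.


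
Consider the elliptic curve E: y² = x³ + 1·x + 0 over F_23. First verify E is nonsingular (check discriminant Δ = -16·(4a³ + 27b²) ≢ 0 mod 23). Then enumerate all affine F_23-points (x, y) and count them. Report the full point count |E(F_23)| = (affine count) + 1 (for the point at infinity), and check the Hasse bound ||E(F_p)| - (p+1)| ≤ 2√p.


Affine points = {(0, 0), (1, 5), (1, 18), (9, 5), (9, 18), (11, 10), (11, 13), (13, 5), (13, 18), (15, 3), (15, 20), (16, 8), (16, 15), (17, 10), (17, 13), (18, 10), (18, 13), (19, 1), (19, 22), (20, 4), (20, 19), (21, 6), (21, 17)}; affine count = 23; |E(F_23)| = 24.

Discriminant check: Δ ∝ 4a³ + 27b² = 4·1³ + 27·0² = 4·1 + 27·0 ≡ 4 (mod 23). Nonzero ⇒ E is nonsingular.
For each x ∈ F_23, compute rhs = x³ + 1·x + 0 mod 23, then count y ∈ F_23 with y² ≡ rhs.
  x = 0: rhs = 0, matching y values: 0 (1 points).
  x = 1: rhs = 2, matching y values: 5, 18 (2 points).
  x = 2: rhs = 10, matching y values: none (0 points).
  x = 3: rhs = 7, matching y values: none (0 points).
  x = 4: rhs = 22, matching y values: none (0 points).
  x = 5: rhs = 15, matching y values: none (0 points).
  x = 6: rhs = 15, matching y values: none (0 points).
  x = 7: rhs = 5, matching y values: none (0 points).
  x = 8: rhs = 14, matching y values: none (0 points).
  x = 9: rhs = 2, matching y values: 5, 18 (2 points).
  x = 10: rhs = 21, matching y values: none (0 points).
  x = 11: rhs = 8, matching y values: 10, 13 (2 points).
  x = 12: rhs = 15, matching y values: none (0 points).
  x = 13: rhs = 2, matching y values: 5, 18 (2 points).
  x = 14: rhs = 21, matching y values: none (0 points).
  x = 15: rhs = 9, matching y values: 3, 20 (2 points).
  x = 16: rhs = 18, matching y values: 8, 15 (2 points).
  x = 17: rhs = 8, matching y values: 10, 13 (2 points).
  x = 18: rhs = 8, matching y values: 10, 13 (2 points).
  x = 19: rhs = 1, matching y values: 1, 22 (2 points).
  x = 20: rhs = 16, matching y values: 4, 19 (2 points).
  x = 21: rhs = 13, matching y values: 6, 17 (2 points).
  x = 22: rhs = 21, matching y values: none (0 points).
Total affine count: 23.
Full point count |E(F_23)| = 23 + 1 = 24.
Hasse bound: |24 − (23+1)| = |0| = 0 ≤ 2√23 ≈ 9.5917 ✓.


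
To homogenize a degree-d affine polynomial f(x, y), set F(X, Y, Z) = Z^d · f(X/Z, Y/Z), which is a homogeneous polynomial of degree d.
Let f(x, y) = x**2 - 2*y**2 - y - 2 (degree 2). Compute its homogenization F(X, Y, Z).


F(X, Y, Z) = X**2 - 2*Y**2 - Y*Z - 2*Z**2

deg(f) = 2.
Substitute x = X/Z, y = Y/Z into f, then multiply by Z^2.
  monomial 1·x^2·y^0 ↦ 1·X^2·Y^0·Z^0.
  monomial -2·x^0·y^2 ↦ -2·X^0·Y^2·Z^0.
  monomial -1·x^0·y^1 ↦ -1·X^0·Y^1·Z^1.
  monomial -2·x^0·y^0 ↦ -2·X^0·Y^0·Z^2.
Collecting: F(X, Y, Z) = X**2 - 2*Y**2 - Y*Z - 2*Z**2.


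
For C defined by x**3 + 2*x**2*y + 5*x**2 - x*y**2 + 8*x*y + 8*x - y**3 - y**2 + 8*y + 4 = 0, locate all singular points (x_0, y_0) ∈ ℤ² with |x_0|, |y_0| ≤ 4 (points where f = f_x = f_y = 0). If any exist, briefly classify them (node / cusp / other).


Singular points: {(-2, 0)}; classification: node.

Compute partial derivatives:
  f_x = 3*x**2 + 4*x*y + 10*x - y**2 + 8*y + 8.
  f_y = 2*x**2 - 2*x*y + 8*x - 3*y**2 - 2*y + 8.
Scan x_0 ∈ {−4, ..., 4}. For each x_0, f_y(x_0, y) is a polynomial in y; find its integer roots y ∈ {−4, ..., 4}, then test f_x and f at those candidates.
  x = -4: f_y(-4, y) = -3*y**2 + 6*y + 8; no integer root y with |y| ≤ 4.
  x = -3: f_y(-3, y) = -3*y**2 + 4*y + 2; no integer root y with |y| ≤ 4.
  x = -2: f_y(-2, y) = -3*y**2 + 2*y; vanishes at y ∈ {0}. (-2, 0): f_x = 0, f = 0 — SINGULAR.
  x = -1: f_y(-1, y) = 2 - 3*y**2; no integer root y with |y| ≤ 4.
  x = 0: f_y(0, y) = -3*y**2 - 2*y + 8; vanishes at y ∈ {-2}. (0, -2): f_x = -12 ≠ 0.
  x = 1: f_y(1, y) = -3*y**2 - 4*y + 18; no integer root y with |y| ≤ 4.
  x = 2: f_y(2, y) = -3*y**2 - 6*y + 32; no integer root y with |y| ≤ 4.
  x = 3: f_y(3, y) = -3*y**2 - 8*y + 50; no integer root y with |y| ≤ 4.
  x = 4: f_y(4, y) = -3*y**2 - 10*y + 72; no integer root y with |y| ≤ 4.
Only singular point on the grid: (-2, 0).
Classify: substitute x = -2 + u, y = 0 + v and expand: f = u**3 + 2*u**2*v - u**2 - u*v**2 - v**3 + v**2.
No constant or linear terms (consistent with a singular point). Quadratic part: -u**2 + v**2. Cubic part: u**3 + 2*u**2*v - u*v**2 - v**3.
The quadratic part v**2 - u**2 = (v − u)(v + u) splits into two distinct linear factors, so there are two distinct tangent lines y − 0 = ±(x − -2) — this is a node (ordinary double point).
Classification: node.


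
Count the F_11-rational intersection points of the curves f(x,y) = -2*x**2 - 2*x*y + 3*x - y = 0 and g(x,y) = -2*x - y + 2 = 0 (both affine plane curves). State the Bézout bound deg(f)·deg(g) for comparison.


Common zeros: ∅; count = 0; Bézout bound = 2.

deg(f) = 2, deg(g) = 1, so Bézout bound = 2.
Scan x ∈ F_11. For each x, list the y ∈ F_11 with f(x, y) ≡ 0 and those with g(x, y) ≡ 0 (mod 11); the common zeros in that column are the intersection.
  x = 0: f ≡ 0 at y ∈ {0}; g ≡ 0 at y ∈ {2}; common: ∅.
  x = 1: f ≡ 0 at y ∈ {4}; g ≡ 0 at y ∈ {0}; common: ∅.
  x = 2: f ≡ 0 at y ∈ {4}; g ≡ 0 at y ∈ {9}; common: ∅.
  x = 3: f ≡ 0 at y ∈ {5}; g ≡ 0 at y ∈ {7}; common: ∅.
  x = 4: f ≡ 0 at y ∈ {10}; g ≡ 0 at y ∈ {5}; common: ∅.
  x = 5: f ≡ 0 at y ∈ ∅; g ≡ 0 at y ∈ {3}; common: ∅.
  x = 6: f ≡ 0 at y ∈ {6}; g ≡ 0 at y ∈ {1}; common: ∅.
  x = 7: f ≡ 0 at y ∈ {0}; g ≡ 0 at y ∈ {10}; common: ∅.
  x = 8: f ≡ 0 at y ∈ {1}; g ≡ 0 at y ∈ {8}; common: ∅.
  x = 9: f ≡ 0 at y ∈ {1}; g ≡ 0 at y ∈ {6}; common: ∅.
  x = 10: f ≡ 0 at y ∈ {5}; g ≡ 0 at y ∈ {4}; common: ∅.
Collecting: common zeros = ∅, so the count is 0.
Comparison with the Bézout bound: 0 ≤ 2 = deg(f)·deg(g), as expected for curves with no common component (the affine F_11-count falls short of the bound because intersections may lie at infinity, over extension fields, or carry multiplicity).


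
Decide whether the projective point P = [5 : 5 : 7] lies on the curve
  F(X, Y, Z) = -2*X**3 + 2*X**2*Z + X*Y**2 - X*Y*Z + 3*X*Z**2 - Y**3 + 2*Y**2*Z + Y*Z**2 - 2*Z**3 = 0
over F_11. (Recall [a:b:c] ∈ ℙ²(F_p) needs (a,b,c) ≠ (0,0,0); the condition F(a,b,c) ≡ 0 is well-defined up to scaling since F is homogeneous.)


F(5,5,7) ≡ 8 (mod 11); P is NOT on the curve.

Evaluate F(5, 5, 7) term-by-term (mod 11).
  -2*X**3 ↦ -2·125·1·1 = -250
  2*X**2*Z ↦ 2·25·1·7 = 350
  X*Y**2 ↦ 1·5·25·1 = 125
  -X*Y*Z ↦ -1·5·5·7 = -175
  3*X*Z**2 ↦ 3·5·1·49 = 735
  -Y**3 ↦ -1·1·125·1 = -125
  2*Y**2*Z ↦ 2·1·25·7 = 350
  Y*Z**2 ↦ 1·1·5·49 = 245
  -2*Z**3 ↦ -2·1·1·343 = -686
Sum: F(5, 5, 7) = (-250) + (350) + (125) + (-175) + (735) + (-125) + (350) + (245) + (-686) = 569.
Reducing mod 11: 569 ≡ 8 (mod 11).
Since F(a, b, c) ≡ 8 ≠ 0 (mod 11), P does NOT lie on the curve.


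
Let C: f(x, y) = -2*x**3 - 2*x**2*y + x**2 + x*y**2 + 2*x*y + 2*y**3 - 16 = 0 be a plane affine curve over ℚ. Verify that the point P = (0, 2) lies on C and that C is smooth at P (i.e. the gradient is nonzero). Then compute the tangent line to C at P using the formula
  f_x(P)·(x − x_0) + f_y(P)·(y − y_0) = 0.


Tangent line at P: 8*x + 24*y - 48 = 0.

Step 1: f(0, 2) = 0, so P lies on C.
Step 2: partial derivatives
  f_x(x, y) = -6*x**2 - 4*x*y + 2*x + y**2 + 2*y, f_y(x, y) = -2*x**2 + 2*x*y + 2*x + 6*y**2.
  f_x(P) = 8, f_y(P) = 24 (gradient nonzero, so P is smooth).
Step 3: tangent line at P: 8·(x − 0) + 24·(y − 2) = 0.
Expanding: 8*x + 24*y - 48 = 0.


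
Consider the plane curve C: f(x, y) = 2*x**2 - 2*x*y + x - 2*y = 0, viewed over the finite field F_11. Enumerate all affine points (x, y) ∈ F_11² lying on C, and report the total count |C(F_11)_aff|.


Affine F_11-points: {(0, 0), (1, 9), (2, 9), (3, 4), (4, 8), (5, 0), (6, 4), (7, 10), (8, 10), (9, 8)}; count = 10.

For each of the 121 pairs (x, y) ∈ F_11², evaluate f(x, y) mod 11. Record the zeros.
  x = 0: [0↦0, 1↦9, 2↦7, 3↦5, 4↦3, 5↦1, 6↦10, 7↦8, 8↦6, 9↦4, 10↦2]  zeros at y ∈ {0}
  x = 1: [0↦3, 1↦10, 2↦6, 3↦2, 4↦9, 5↦5, 6↦1, 7↦8, 8↦4, 9↦0, 10↦7]  zeros at y ∈ {9}
  x = 2: [0↦10, 1↦4, 2↦9, 3↦3, 4↦8, 5↦2, 6↦7, 7↦1, 8↦6, 9↦0, 10↦5]  zeros at y ∈ {9}
  x = 3: [0↦10, 1↦2, 2↦5, 3↦8, 4↦0, 5↦3, 6↦6, 7↦9, 8↦1, 9↦4, 10↦7]  zeros at y ∈ {4}
  x = 4: [0↦3, 1↦4, 2↦5, 3↦6, 4↦7, 5↦8, 6↦9, 7↦10, 8↦0, 9↦1, 10↦2]  zeros at y ∈ {8}
  x = 5: [0↦0, 1↦10, 2↦9, 3↦8, 4↦7, 5↦6, 6↦5, 7↦4, 8↦3, 9↦2, 10↦1]  zeros at y ∈ {0}
  x = 6: [0↦1, 1↦9, 2↦6, 3↦3, 4↦0, 5↦8, 6↦5, 7↦2, 8↦10, 9↦7, 10↦4]  zeros at y ∈ {4}
  x = 7: [0↦6, 1↦1, 2↦7, 3↦2, 4↦8, 5↦3, 6↦9, 7↦4, 8↦10, 9↦5, 10↦0]  zeros at y ∈ {10}
  x = 8: [0↦4, 1↦8, 2↦1, 3↦5, 4↦9, 5↦2, 6↦6, 7↦10, 8↦3, 9↦7, 10↦0]  zeros at y ∈ {10}
  x = 9: [0↦6, 1↦8, 2↦10, 3↦1, 4↦3, 5↦5, 6↦7, 7↦9, 8↦0, 9↦2, 10↦4]  zeros at y ∈ {8}
  x = 10: [0↦1, 1↦1, 2↦1, 3↦1, 4↦1, 5↦1, 6↦1, 7↦1, 8↦1, 9↦1, 10↦1]  zeros at y ∈ ∅
Collecting zeros: affine points = {(0, 0), (1, 9), (2, 9), (3, 4), (4, 8), (5, 0), (6, 4), (7, 10), (8, 10), (9, 8)}.
Total count |C(F_11)_aff| = 10.


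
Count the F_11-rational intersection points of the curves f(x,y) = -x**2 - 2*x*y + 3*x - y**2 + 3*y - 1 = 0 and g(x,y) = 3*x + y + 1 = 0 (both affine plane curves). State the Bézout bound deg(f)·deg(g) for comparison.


Common zeros: {(6, 3), (8, 8)}; count = 2; Bézout bound = 2.

deg(f) = 2, deg(g) = 1, so Bézout bound = 2.
Scan x ∈ F_11. For each x, list the y ∈ F_11 with f(x, y) ≡ 0 and those with g(x, y) ≡ 0 (mod 11); the common zeros in that column are the intersection.
  x = 0: f ≡ 0 at y ∈ {5, 9}; g ≡ 0 at y ∈ {10}; common: ∅.
  x = 1: f ≡ 0 at y ∈ {4, 8}; g ≡ 0 at y ∈ {7}; common: ∅.
  x = 2: f ≡ 0 at y ∈ {3, 7}; g ≡ 0 at y ∈ {4}; common: ∅.
  x = 3: f ≡ 0 at y ∈ {2, 6}; g ≡ 0 at y ∈ {1}; common: ∅.
  x = 4: f ≡ 0 at y ∈ {1, 5}; g ≡ 0 at y ∈ {9}; common: ∅.
  x = 5: f ≡ 0 at y ∈ {0, 4}; g ≡ 0 at y ∈ {6}; common: ∅.
  x = 6: f ≡ 0 at y ∈ {3, 10}; g ≡ 0 at y ∈ {3}; common: {3}.
  x = 7: f ≡ 0 at y ∈ {2, 9}; g ≡ 0 at y ∈ {0}; common: ∅.
  x = 8: f ≡ 0 at y ∈ {1, 8}; g ≡ 0 at y ∈ {8}; common: {8}.
  x = 9: f ≡ 0 at y ∈ {0, 7}; g ≡ 0 at y ∈ {5}; common: ∅.
  x = 10: f ≡ 0 at y ∈ {6, 10}; g ≡ 0 at y ∈ {2}; common: ∅.
Collecting: common zeros = {(6, 3), (8, 8)}, so the count is 2.
Comparison with the Bézout bound: 2 ≤ 2 = deg(f)·deg(g), as expected for curves with no common component (the bound is attained).


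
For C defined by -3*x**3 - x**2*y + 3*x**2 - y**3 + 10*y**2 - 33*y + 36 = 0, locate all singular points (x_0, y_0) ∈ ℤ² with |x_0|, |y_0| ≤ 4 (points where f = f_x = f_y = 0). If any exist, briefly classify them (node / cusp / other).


Singular points: {(0, 3)}; classification: cusp.

Compute partial derivatives:
  f_x = -9*x**2 - 2*x*y + 6*x.
  f_y = -x**2 - 3*y**2 + 20*y - 33.
Scan x_0 ∈ {−4, ..., 4}. For each x_0, f_y(x_0, y) is a polynomial in y; find its integer roots y ∈ {−4, ..., 4}, then test f_x and f at those candidates.
  x = -4: f_y(-4, y) = -3*y**2 + 20*y - 49; no integer root y with |y| ≤ 4.
  x = -3: f_y(-3, y) = -3*y**2 + 20*y - 42; no integer root y with |y| ≤ 4.
  x = -2: f_y(-2, y) = -3*y**2 + 20*y - 37; no integer root y with |y| ≤ 4.
  x = -1: f_y(-1, y) = -3*y**2 + 20*y - 34; no integer root y with |y| ≤ 4.
  x = 0: f_y(0, y) = -3*y**2 + 20*y - 33; vanishes at y ∈ {3}. (0, 3): f_x = 0, f = 0 — SINGULAR.
  x = 1: f_y(1, y) = -3*y**2 + 20*y - 34; no integer root y with |y| ≤ 4.
  x = 2: f_y(2, y) = -3*y**2 + 20*y - 37; no integer root y with |y| ≤ 4.
  x = 3: f_y(3, y) = -3*y**2 + 20*y - 42; no integer root y with |y| ≤ 4.
  x = 4: f_y(4, y) = -3*y**2 + 20*y - 49; no integer root y with |y| ≤ 4.
Only singular point on the grid: (0, 3).
Classify: substitute x = 0 + u, y = 3 + v and expand: f = -3*u**3 - u**2*v - v**3 + v**2.
No constant or linear terms (consistent with a singular point). Quadratic part: v**2. Cubic part: -3*u**3 - u**2*v - v**3.
The quadratic part v**2 is a perfect square, so there is a single (double) tangent line v = 0, i.e. y = 3. Restricting the cubic part to that line (v = 0) leaves -3*u**3 ≠ 0, so f is not divisible by v and the branch is v² ≈ 3*u**3 to lowest order — this is a cusp.
Classification: cusp.


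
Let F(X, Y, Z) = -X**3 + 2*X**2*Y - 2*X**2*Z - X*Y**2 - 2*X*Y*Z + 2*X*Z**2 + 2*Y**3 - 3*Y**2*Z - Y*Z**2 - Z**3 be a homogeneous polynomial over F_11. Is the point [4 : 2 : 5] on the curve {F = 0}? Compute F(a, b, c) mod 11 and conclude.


F(4,2,5) ≡ 0 (mod 11); P is on the curve.

Evaluate F(4, 2, 5) term-by-term (mod 11).
  -X**3 ↦ -1·64·1·1 = -64
  2*X**2*Y ↦ 2·16·2·1 = 64
  -2*X**2*Z ↦ -2·16·1·5 = -160
  -X*Y**2 ↦ -1·4·4·1 = -16
  -2*X*Y*Z ↦ -2·4·2·5 = -80
  2*X*Z**2 ↦ 2·4·1·25 = 200
  2*Y**3 ↦ 2·1·8·1 = 16
  -3*Y**2*Z ↦ -3·1·4·5 = -60
  -Y*Z**2 ↦ -1·1·2·25 = -50
  -Z**3 ↦ -1·1·1·125 = -125
Sum: F(4, 2, 5) = (-64) + (64) + (-160) + (-16) + (-80) + (200) + (16) + (-60) + (-50) + (-125) = -275.
Reducing mod 11: -275 ≡ 0 (mod 11).
Since F(a, b, c) ≡ 0 (mod 11), P lies on the curve.


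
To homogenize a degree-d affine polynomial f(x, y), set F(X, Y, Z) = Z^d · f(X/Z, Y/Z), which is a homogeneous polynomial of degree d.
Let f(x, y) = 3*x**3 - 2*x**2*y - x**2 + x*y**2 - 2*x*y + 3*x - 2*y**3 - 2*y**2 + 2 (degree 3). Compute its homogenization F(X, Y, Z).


F(X, Y, Z) = 3*X**3 - 2*X**2*Y - X**2*Z + X*Y**2 - 2*X*Y*Z + 3*X*Z**2 - 2*Y**3 - 2*Y**2*Z + 2*Z**3

deg(f) = 3.
Substitute x = X/Z, y = Y/Z into f, then multiply by Z^3.
  monomial 3·x^3·y^0 ↦ 3·X^3·Y^0·Z^0.
  monomial -2·x^2·y^1 ↦ -2·X^2·Y^1·Z^0.
  monomial -1·x^2·y^0 ↦ -1·X^2·Y^0·Z^1.
  monomial 1·x^1·y^2 ↦ 1·X^1·Y^2·Z^0.
  monomial -2·x^1·y^1 ↦ -2·X^1·Y^1·Z^1.
  monomial 3·x^1·y^0 ↦ 3·X^1·Y^0·Z^2.
  monomial -2·x^0·y^3 ↦ -2·X^0·Y^3·Z^0.
  monomial -2·x^0·y^2 ↦ -2·X^0·Y^2·Z^1.
  monomial 2·x^0·y^0 ↦ 2·X^0·Y^0·Z^3.
Collecting: F(X, Y, Z) = 3*X**3 - 2*X**2*Y - X**2*Z + X*Y**2 - 2*X*Y*Z + 3*X*Z**2 - 2*Y**3 - 2*Y**2*Z + 2*Z**3.


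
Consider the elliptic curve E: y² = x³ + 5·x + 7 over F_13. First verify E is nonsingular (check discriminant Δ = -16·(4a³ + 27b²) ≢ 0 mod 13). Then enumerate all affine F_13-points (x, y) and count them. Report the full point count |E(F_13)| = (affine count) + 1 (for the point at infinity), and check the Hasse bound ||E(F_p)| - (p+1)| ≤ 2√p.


Affine points = {(1, 0), (2, 5), (2, 8), (3, 6), (3, 7), (4, 0), (5, 1), (5, 12), (8, 0), (9, 1), (9, 12), (10, 2), (10, 11), (12, 1), (12, 12)}; affine count = 15; |E(F_13)| = 16.

Discriminant check: Δ ∝ 4a³ + 27b² = 4·5³ + 27·7² = 4·125 + 27·49 ≡ 3 (mod 13). Nonzero ⇒ E is nonsingular.
For each x ∈ F_13, compute rhs = x³ + 5·x + 7 mod 13, then count y ∈ F_13 with y² ≡ rhs.
  x = 0: rhs = 7, matching y values: none (0 points).
  x = 1: rhs = 0, matching y values: 0 (1 points).
  x = 2: rhs = 12, matching y values: 5, 8 (2 points).
  x = 3: rhs = 10, matching y values: 6, 7 (2 points).
  x = 4: rhs = 0, matching y values: 0 (1 points).
  x = 5: rhs = 1, matching y values: 1, 12 (2 points).
  x = 6: rhs = 6, matching y values: none (0 points).
  x = 7: rhs = 8, matching y values: none (0 points).
  x = 8: rhs = 0, matching y values: 0 (1 points).
  x = 9: rhs = 1, matching y values: 1, 12 (2 points).
  x = 10: rhs = 4, matching y values: 2, 11 (2 points).
  x = 11: rhs = 2, matching y values: none (0 points).
  x = 12: rhs = 1, matching y values: 1, 12 (2 points).
Total affine count: 15.
Full point count |E(F_13)| = 15 + 1 = 16.
Hasse bound: |16 − (13+1)| = |2| = 2 ≤ 2√13 ≈ 7.2111 ✓.


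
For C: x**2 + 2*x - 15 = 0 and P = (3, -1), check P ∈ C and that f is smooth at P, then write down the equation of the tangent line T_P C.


Tangent line at P: 8*x - 24 = 0.

Step 1: f(3, -1) = 0, so P lies on C.
Step 2: partial derivatives
  f_x(x, y) = 2*x + 2, f_y(x, y) = 0.
  f_x(P) = 8, f_y(P) = 0 (gradient nonzero, so P is smooth).
Step 3: tangent line at P: 8·(x − 3) + 0·(y − -1) = 0.
Expanding: 8*x - 24 = 0.


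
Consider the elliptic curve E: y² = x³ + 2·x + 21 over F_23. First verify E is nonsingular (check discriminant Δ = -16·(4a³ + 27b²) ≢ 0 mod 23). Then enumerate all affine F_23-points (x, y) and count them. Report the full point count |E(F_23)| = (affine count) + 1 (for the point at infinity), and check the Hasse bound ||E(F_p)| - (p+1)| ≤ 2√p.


Affine points = {(1, 1), (1, 22), (3, 10), (3, 13), (4, 1), (4, 22), (5, 8), (5, 15), (9, 3), (9, 20), (10, 11), (10, 12), (12, 5), (12, 18), (13, 6), (13, 17), (16, 3), (16, 20), (17, 0), (18, 1), (18, 22), (19, 8), (19, 15), (21, 3), (21, 20), (22, 8), (22, 15)}; affine count = 27; |E(F_23)| = 28.

Discriminant check: Δ ∝ 4a³ + 27b² = 4·2³ + 27·21² = 4·8 + 27·441 ≡ 2 (mod 23). Nonzero ⇒ E is nonsingular.
For each x ∈ F_23, compute rhs = x³ + 2·x + 21 mod 23, then count y ∈ F_23 with y² ≡ rhs.
  x = 0: rhs = 21, matching y values: none (0 points).
  x = 1: rhs = 1, matching y values: 1, 22 (2 points).
  x = 2: rhs = 10, matching y values: none (0 points).
  x = 3: rhs = 8, matching y values: 10, 13 (2 points).
  x = 4: rhs = 1, matching y values: 1, 22 (2 points).
  x = 5: rhs = 18, matching y values: 8, 15 (2 points).
  x = 6: rhs = 19, matching y values: none (0 points).
  x = 7: rhs = 10, matching y values: none (0 points).
  x = 8: rhs = 20, matching y values: none (0 points).
  x = 9: rhs = 9, matching y values: 3, 20 (2 points).
  x = 10: rhs = 6, matching y values: 11, 12 (2 points).
  x = 11: rhs = 17, matching y values: none (0 points).
  x = 12: rhs = 2, matching y values: 5, 18 (2 points).
  x = 13: rhs = 13, matching y values: 6, 17 (2 points).
  x = 14: rhs = 10, matching y values: none (0 points).
  x = 15: rhs = 22, matching y values: none (0 points).
  x = 16: rhs = 9, matching y values: 3, 20 (2 points).
  x = 17: rhs = 0, matching y values: 0 (1 points).
  x = 18: rhs = 1, matching y values: 1, 22 (2 points).
  x = 19: rhs = 18, matching y values: 8, 15 (2 points).
  x = 20: rhs = 11, matching y values: none (0 points).
  x = 21: rhs = 9, matching y values: 3, 20 (2 points).
  x = 22: rhs = 18, matching y values: 8, 15 (2 points).
Total affine count: 27.
Full point count |E(F_23)| = 27 + 1 = 28.
Hasse bound: |28 − (23+1)| = |4| = 4 ≤ 2√23 ≈ 9.5917 ✓.


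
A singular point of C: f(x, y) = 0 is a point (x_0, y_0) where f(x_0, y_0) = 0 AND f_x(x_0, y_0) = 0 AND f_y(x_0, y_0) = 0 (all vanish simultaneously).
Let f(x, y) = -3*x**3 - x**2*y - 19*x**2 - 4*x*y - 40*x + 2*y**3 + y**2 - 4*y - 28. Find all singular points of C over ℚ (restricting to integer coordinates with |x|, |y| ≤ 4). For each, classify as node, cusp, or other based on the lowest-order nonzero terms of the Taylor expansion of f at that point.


Singular points: {(-2, 0)}; classification: node.

Compute partial derivatives:
  f_x = -9*x**2 - 2*x*y - 38*x - 4*y - 40.
  f_y = -x**2 - 4*x + 6*y**2 + 2*y - 4.
Scan x_0 ∈ {−4, ..., 4}. For each x_0, f_y(x_0, y) is a polynomial in y; find its integer roots y ∈ {−4, ..., 4}, then test f_x and f at those candidates.
  x = -4: f_y(-4, y) = 6*y**2 + 2*y - 4; vanishes at y ∈ {-1}. (-4, -1): f_x = -36 ≠ 0.
  x = -3: f_y(-3, y) = 6*y**2 + 2*y - 1; no integer root y with |y| ≤ 4.
  x = -2: f_y(-2, y) = 6*y**2 + 2*y; vanishes at y ∈ {0}. (-2, 0): f_x = 0, f = 0 — SINGULAR.
  x = -1: f_y(-1, y) = 6*y**2 + 2*y - 1; no integer root y with |y| ≤ 4.
  x = 0: f_y(0, y) = 6*y**2 + 2*y - 4; vanishes at y ∈ {-1}. (0, -1): f_x = -36 ≠ 0.
  x = 1: f_y(1, y) = 6*y**2 + 2*y - 9; no integer root y with |y| ≤ 4.
  x = 2: f_y(2, y) = 6*y**2 + 2*y - 16; no integer root y with |y| ≤ 4.
  x = 3: f_y(3, y) = 6*y**2 + 2*y - 25; no integer root y with |y| ≤ 4.
  x = 4: f_y(4, y) = 6*y**2 + 2*y - 36; no integer root y with |y| ≤ 4.
Only singular point on the grid: (-2, 0).
Classify: substitute x = -2 + u, y = 0 + v and expand: f = -3*u**3 - u**2*v - u**2 + 2*v**3 + v**2.
No constant or linear terms (consistent with a singular point). Quadratic part: -u**2 + v**2. Cubic part: -3*u**3 - u**2*v + 2*v**3.
The quadratic part v**2 - u**2 = (v − u)(v + u) splits into two distinct linear factors, so there are two distinct tangent lines y − 0 = ±(x − -2) — this is a node (ordinary double point).
Classification: node.
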